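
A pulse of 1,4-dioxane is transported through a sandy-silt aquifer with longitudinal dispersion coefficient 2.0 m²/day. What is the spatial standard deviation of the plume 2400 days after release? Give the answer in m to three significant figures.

98.0 m

Dispersive spreading gives a Gaussian with σ² = 2Dt; advection only shifts the center.
σ = √(2 × 2.0 × 2400) = 98.0 m.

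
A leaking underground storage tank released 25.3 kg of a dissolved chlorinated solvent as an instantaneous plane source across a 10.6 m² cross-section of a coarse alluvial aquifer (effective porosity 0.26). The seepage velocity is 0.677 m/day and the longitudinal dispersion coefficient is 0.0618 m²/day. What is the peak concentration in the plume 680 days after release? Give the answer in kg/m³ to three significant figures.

0.399 kg/m³

The peak of an instantaneous 1D plume sits at x = vt; there the Gaussian factor is 1 and C_max = M/(n_e·A·√(4πDt)), where n_e·A is the pore area the mass is dissolved in.
√(4πDt) = √(4π × 0.0618 × 680) = 22.98 m, so C_max = 25.3/(0.26 × 10.6 × 22.98) = 0.399 kg/m³.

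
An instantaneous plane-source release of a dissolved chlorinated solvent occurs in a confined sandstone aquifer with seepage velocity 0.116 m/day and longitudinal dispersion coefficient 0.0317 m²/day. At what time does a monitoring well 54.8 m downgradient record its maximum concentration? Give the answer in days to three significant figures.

For the 1D instantaneous-source solution, setting ∂C/∂t = 0 at fixed x gives v²t² + 2Dt − x² = 0, so t = (√(D² + v²x²) − D)/v².
√(D² + v²x²) = √(0.0317² + 0.116² × 54.8²) = 6.357; v² = 0.013456.
t = (6.357 − 0.0317)/0.013456 = 470 days (vs. the pure-advection estimate x/v = 472 d).

470 days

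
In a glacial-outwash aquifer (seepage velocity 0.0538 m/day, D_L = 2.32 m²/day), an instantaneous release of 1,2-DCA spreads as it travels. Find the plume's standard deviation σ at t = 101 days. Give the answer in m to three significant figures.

21.6 m

Dispersive spreading gives a Gaussian with σ² = 2Dt; advection only shifts the center.
σ = √(2 × 2.32 × 101) = 21.6 m.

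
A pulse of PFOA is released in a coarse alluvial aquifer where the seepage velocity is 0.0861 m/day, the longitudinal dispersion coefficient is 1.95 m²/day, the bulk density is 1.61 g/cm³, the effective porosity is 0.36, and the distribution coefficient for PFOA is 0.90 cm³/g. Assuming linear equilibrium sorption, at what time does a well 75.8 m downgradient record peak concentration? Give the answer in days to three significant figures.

Retardation factor R = 1 + ρ_b·K_d/n = 1 + 1.61 × 0.90/0.36 = 5.025.
Sorption retards both mechanisms: v_R = v/R = 0.01713 m/day, D_R = D/R = 0.3881 m²/day.
Peak time from v_R²t² + 2D_R t − x² = 0: t = (√(D_R² + v_R²x²) − D_R)/v_R².
√(D_R² + v_R²x²) = √(0.3881² + 0.01713² × 75.8²) = 1.355; v_R² = 0.0002934.
t = (1.355 − 0.3881)/0.0002934 = 3300 days.

3300 days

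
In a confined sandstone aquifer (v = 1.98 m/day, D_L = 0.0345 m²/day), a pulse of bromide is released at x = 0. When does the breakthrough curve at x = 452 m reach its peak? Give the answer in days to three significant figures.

For the 1D instantaneous-source solution, setting ∂C/∂t = 0 at fixed x gives v²t² + 2Dt − x² = 0, so t = (√(D² + v²x²) − D)/v².
√(D² + v²x²) = √(0.0345² + 1.98² × 452²) = 895.0; v² = 3.9204.
t = (895.0 − 0.0345)/3.9204 = 228 days (vs. the pure-advection estimate x/v = 228 d).

228 days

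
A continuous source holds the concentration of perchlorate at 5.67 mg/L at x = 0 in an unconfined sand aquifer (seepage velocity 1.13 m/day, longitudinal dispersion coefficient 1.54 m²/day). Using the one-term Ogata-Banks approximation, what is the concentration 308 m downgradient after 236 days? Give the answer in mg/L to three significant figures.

For a continuous step input, C/C₀ ≈ ½·erfc((x−vt)/(2√(Dt))).
vt = 1.13 × 236 = 266.68 m and 2√(Dt) = 2√(1.54 × 236) = 38.13 m.
Argument (x−vt)/(2√(Dt)) = (308 − 266.68)/38.13 = 1.084; ½·erfc(1.084) = 0.06264.
C = 5.67 × 0.06264 = 0.355 mg/L.

0.355 mg/L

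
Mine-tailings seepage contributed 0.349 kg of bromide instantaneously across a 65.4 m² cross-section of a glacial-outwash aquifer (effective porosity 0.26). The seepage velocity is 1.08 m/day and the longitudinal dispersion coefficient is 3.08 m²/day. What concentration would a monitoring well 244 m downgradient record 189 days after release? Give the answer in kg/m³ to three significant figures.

For an instantaneous plane source, C(x,t) = M/(n_e·A·√(4πDt)) · exp(−(x−vt)²/(4Dt)), with n_e·A the pore (flow) area.
Plume center vt = 1.08 × 189 = 204.12 m, so the well at 244 m is 39.88 m downgradient of the peak.
√(4πDt) = 85.53 m, giving peak height M/(n_e·A·√(4πDt)) = 0.349/(0.26 × 65.4 × 85.53) = 0.0002400 kg/m³.
(x−vt)²/(4Dt) = (39.88)²/(4 × 3.08 × 189) = 0.6830; exp(−0.6830) = 0.5051.
C = 0.0002400 × 0.5051 = 0.000121 kg/m³.

0.000121 kg/m³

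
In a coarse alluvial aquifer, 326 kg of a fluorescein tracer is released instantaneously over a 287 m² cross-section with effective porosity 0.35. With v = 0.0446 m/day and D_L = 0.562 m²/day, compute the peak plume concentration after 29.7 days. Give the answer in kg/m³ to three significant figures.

The peak of an instantaneous 1D plume sits at x = vt; there the Gaussian factor is 1 and C_max = M/(n_e·A·√(4πDt)), where n_e·A is the pore area the mass is dissolved in.
√(4πDt) = √(4π × 0.562 × 29.7) = 14.48 m, so C_max = 326/(0.35 × 287 × 14.48) = 0.224 kg/m³.

0.224 kg/m³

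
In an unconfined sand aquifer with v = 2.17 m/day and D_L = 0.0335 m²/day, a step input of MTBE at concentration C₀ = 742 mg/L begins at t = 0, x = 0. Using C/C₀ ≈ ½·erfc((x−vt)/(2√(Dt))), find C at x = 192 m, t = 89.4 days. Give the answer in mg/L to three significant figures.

588 mg/L

For a continuous step input, C/C₀ ≈ ½·erfc((x−vt)/(2√(Dt))).
vt = 2.17 × 89.4 = 193.998 m and 2√(Dt) = 2√(0.0335 × 89.4) = 3.461 m.
Argument (x−vt)/(2√(Dt)) = (192 − 193.998)/3.461 = -0.5773; ½·erfc(-0.5773) = 0.7929.
C = 742 × 0.7929 = 588 mg/L.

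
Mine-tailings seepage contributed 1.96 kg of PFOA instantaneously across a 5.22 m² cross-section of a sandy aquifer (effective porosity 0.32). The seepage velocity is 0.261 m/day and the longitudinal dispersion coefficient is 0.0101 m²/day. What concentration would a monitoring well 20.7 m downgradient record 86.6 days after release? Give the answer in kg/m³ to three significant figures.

For an instantaneous plane source, C(x,t) = M/(n_e·A·√(4πDt)) · exp(−(x−vt)²/(4Dt)), with n_e·A the pore (flow) area.
Plume center vt = 0.261 × 86.6 = 22.6026 m, so the well at 20.7 m is 1.9026 m upgradient of the peak.
√(4πDt) = 3.315 m, giving peak height M/(n_e·A·√(4πDt)) = 1.96/(0.32 × 5.22 × 3.315) = 0.3540 kg/m³.
(x−vt)²/(4Dt) = (-1.9026)²/(4 × 0.0101 × 86.6) = 1.035; exp(−1.035) = 0.3552.
C = 0.3540 × 0.3552 = 0.126 kg/m³.

0.126 kg/m³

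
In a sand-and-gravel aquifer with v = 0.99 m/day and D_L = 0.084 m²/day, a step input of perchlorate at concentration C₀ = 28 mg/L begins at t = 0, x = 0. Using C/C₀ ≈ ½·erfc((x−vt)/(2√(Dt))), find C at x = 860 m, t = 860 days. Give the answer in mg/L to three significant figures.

For a continuous step input, C/C₀ ≈ ½·erfc((x−vt)/(2√(Dt))).
vt = 0.99 × 860 = 851.4 m and 2√(Dt) = 2√(0.084 × 860) = 17.00 m.
Argument (x−vt)/(2√(Dt)) = (860 − 851.4)/17.00 = 0.5059; ½·erfc(0.5059) = 0.2372.
C = 28 × 0.2372 = 6.64 mg/L.

6.64 mg/L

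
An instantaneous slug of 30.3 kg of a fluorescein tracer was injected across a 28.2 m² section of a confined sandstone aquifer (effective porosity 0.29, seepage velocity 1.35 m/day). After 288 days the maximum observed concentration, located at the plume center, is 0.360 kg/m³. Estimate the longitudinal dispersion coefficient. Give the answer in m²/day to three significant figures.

0.0293 m²/day

At the plume center C_max = M/(n_e·A·√(4πDt)), so D = M²/(4πt·(n_e·A·C_max)²).
n_e·A·C_max = 0.29 × 28.2 × 0.360 = 2.944 kg/m.
D = 30.3²/(4π × 288 × 2.944²) = 0.0293 m²/day.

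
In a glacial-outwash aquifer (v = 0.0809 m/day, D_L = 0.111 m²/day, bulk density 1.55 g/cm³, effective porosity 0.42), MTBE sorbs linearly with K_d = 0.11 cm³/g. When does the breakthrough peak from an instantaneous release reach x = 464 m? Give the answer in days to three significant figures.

Retardation factor R = 1 + ρ_b·K_d/n = 1 + 1.55 × 0.11/0.42 = 1.406.
Sorption retards both mechanisms: v_R = v/R = 0.05754 m/day, D_R = D/R = 0.07895 m²/day.
Peak time from v_R²t² + 2D_R t − x² = 0: t = (√(D_R² + v_R²x²) − D_R)/v_R².
√(D_R² + v_R²x²) = √(0.07895² + 0.05754² × 464²) = 26.70; v_R² = 0.003311.
t = (26.70 − 0.07895)/0.003311 = 8040 days.

8040 days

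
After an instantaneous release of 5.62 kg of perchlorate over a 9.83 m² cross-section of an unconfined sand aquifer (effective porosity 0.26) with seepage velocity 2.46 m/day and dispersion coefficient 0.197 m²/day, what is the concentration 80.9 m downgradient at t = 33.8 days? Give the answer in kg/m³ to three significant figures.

For an instantaneous plane source, C(x,t) = M/(n_e·A·√(4πDt)) · exp(−(x−vt)²/(4Dt)), with n_e·A the pore (flow) area.
Plume center vt = 2.46 × 33.8 = 83.148 m, so the well at 80.9 m is 2.248 m upgradient of the peak.
√(4πDt) = 9.147 m, giving peak height M/(n_e·A·√(4πDt)) = 5.62/(0.26 × 9.83 × 9.147) = 0.2404 kg/m³.
(x−vt)²/(4Dt) = (-2.248)²/(4 × 0.197 × 33.8) = 0.1897; exp(−0.1897) = 0.8272.
C = 0.2404 × 0.8272 = 0.199 kg/m³.

0.199 kg/m³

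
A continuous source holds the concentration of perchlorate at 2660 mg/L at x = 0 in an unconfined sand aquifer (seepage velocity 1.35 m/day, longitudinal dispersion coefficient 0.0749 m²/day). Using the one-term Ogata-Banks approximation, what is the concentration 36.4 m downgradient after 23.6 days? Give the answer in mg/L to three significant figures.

21.0 mg/L

For a continuous step input, C/C₀ ≈ ½·erfc((x−vt)/(2√(Dt))).
vt = 1.35 × 23.6 = 31.86 m and 2√(Dt) = 2√(0.0749 × 23.6) = 2.659 m.
Argument (x−vt)/(2√(Dt)) = (36.4 − 31.86)/2.659 = 1.707; ½·erfc(1.707) = 0.007888.
C = 2660 × 0.007888 = 21.0 mg/L.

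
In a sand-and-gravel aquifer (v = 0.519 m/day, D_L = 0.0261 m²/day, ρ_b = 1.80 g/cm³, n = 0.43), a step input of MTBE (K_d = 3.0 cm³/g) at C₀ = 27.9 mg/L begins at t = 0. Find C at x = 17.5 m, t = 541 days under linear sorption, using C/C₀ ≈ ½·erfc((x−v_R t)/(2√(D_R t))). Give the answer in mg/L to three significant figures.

Retardation factor R = 1 + ρ_b·K_d/n = 1 + 1.80 × 3.0/0.43 = 13.56.
Sorption retards both mechanisms: v_R = v/R = 0.03827 m/day, D_R = D/R = 0.001925 m²/day.
v_R·t = 0.03827 × 541 = 20.70407 m; 2√(D_R t) = 2.041 m; argument = (17.5 − 20.70407)/2.041 = -1.570.
C = C₀ × ½·erfc(-1.570) = 27.9 × 0.9868 = 27.5 mg/L.

27.5 mg/L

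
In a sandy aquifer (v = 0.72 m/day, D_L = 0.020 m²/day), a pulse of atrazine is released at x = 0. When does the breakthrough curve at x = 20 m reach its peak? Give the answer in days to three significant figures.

27.7 days

For the 1D instantaneous-source solution, setting ∂C/∂t = 0 at fixed x gives v²t² + 2Dt − x² = 0, so t = (√(D² + v²x²) − D)/v².
√(D² + v²x²) = √(0.020² + 0.72² × 20²) = 14.40; v² = 0.5184.
t = (14.40 − 0.020)/0.5184 = 27.7 days (vs. the pure-advection estimate x/v = 27.8 d).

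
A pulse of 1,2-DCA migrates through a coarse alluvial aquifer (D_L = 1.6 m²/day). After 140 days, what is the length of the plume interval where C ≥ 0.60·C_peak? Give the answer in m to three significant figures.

The plume is Gaussian with σ = √(2Dt) = √(2 × 1.6 × 140) = 21.17 m.
C/C_peak = exp(−Δx²/(2σ²)) = 0.60 ⇒ Δx = σ·√(−2 ln 0.60) = 21.17 × 1.011 = 21.40 m.
Width = 2Δx = 42.8 m.

42.8 m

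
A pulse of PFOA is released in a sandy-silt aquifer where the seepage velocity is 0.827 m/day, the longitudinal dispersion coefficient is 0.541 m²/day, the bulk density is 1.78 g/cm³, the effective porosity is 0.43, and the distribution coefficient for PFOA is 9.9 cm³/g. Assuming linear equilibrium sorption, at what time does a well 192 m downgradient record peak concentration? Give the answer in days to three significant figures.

Retardation factor R = 1 + ρ_b·K_d/n = 1 + 1.78 × 9.9/0.43 = 41.98.
Sorption retards both mechanisms: v_R = v/R = 0.01970 m/day, D_R = D/R = 0.01289 m²/day.
Peak time from v_R²t² + 2D_R t − x² = 0: t = (√(D_R² + v_R²x²) − D_R)/v_R².
√(D_R² + v_R²x²) = √(0.01289² + 0.01970² × 192²) = 3.782; v_R² = 0.0003881.
t = (3.782 − 0.01289)/0.0003881 = 9710 days.

9710 days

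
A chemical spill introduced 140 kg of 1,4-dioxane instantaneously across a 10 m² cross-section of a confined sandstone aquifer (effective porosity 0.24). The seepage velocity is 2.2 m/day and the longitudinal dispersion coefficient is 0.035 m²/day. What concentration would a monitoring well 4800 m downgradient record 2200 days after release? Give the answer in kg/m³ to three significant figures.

For an instantaneous plane source, C(x,t) = M/(n_e·A·√(4πDt)) · exp(−(x−vt)²/(4Dt)), with n_e·A the pore (flow) area.
Plume center vt = 2.2 × 2200 = 4840 m, so the well at 4800 m is 40 m upgradient of the peak.
√(4πDt) = 31.11 m, giving peak height M/(n_e·A·√(4πDt)) = 140/(0.24 × 10 × 31.11) = 1.875 kg/m³.
(x−vt)²/(4Dt) = (-40)²/(4 × 0.035 × 2200) = 5.195; exp(−5.195) = 0.005544.
C = 1.875 × 0.005544 = 0.0104 kg/m³.

0.0104 kg/m³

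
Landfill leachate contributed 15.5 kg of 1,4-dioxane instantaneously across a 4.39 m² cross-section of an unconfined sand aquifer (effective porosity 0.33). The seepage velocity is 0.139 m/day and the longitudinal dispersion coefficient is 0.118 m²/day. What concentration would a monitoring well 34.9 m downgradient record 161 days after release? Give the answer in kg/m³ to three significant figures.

For an instantaneous plane source, C(x,t) = M/(n_e·A·√(4πDt)) · exp(−(x−vt)²/(4Dt)), with n_e·A the pore (flow) area.
Plume center vt = 0.139 × 161 = 22.379 m, so the well at 34.9 m is 12.521 m downgradient of the peak.
√(4πDt) = 15.45 m, giving peak height M/(n_e·A·√(4πDt)) = 15.5/(0.33 × 4.39 × 15.45) = 0.6925 kg/m³.
(x−vt)²/(4Dt) = (12.521)²/(4 × 0.118 × 161) = 2.063; exp(−2.063) = 0.1271.
C = 0.6925 × 0.1271 = 0.0880 kg/m³.

0.0880 kg/m³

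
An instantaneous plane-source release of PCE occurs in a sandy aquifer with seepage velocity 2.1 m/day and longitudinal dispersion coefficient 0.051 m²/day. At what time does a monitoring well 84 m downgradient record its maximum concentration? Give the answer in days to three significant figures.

For the 1D instantaneous-source solution, setting ∂C/∂t = 0 at fixed x gives v²t² + 2Dt − x² = 0, so t = (√(D² + v²x²) − D)/v².
√(D² + v²x²) = √(0.051² + 2.1² × 84²) = 176.4; v² = 4.41.
t = (176.4 − 0.051)/4.41 = 40.0 days (vs. the pure-advection estimate x/v = 40.0 d).

40.0 days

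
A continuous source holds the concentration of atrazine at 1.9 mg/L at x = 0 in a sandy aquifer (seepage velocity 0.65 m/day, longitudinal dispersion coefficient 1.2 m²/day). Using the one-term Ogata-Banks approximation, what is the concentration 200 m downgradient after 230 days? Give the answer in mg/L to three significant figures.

For a continuous step input, C/C₀ ≈ ½·erfc((x−vt)/(2√(Dt))).
vt = 0.65 × 230 = 149.5 m and 2√(Dt) = 2√(1.2 × 230) = 33.23 m.
Argument (x−vt)/(2√(Dt)) = (200 − 149.5)/33.23 = 1.520; ½·erfc(1.520) = 0.01579.
C = 1.9 × 0.01579 = 0.0300 mg/L.

0.0300 mg/L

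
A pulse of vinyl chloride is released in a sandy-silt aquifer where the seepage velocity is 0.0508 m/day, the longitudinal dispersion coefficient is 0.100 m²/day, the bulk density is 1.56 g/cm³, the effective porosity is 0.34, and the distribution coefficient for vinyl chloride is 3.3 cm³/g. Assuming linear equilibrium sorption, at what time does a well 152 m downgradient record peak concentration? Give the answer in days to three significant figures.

47700 days

Retardation factor R = 1 + ρ_b·K_d/n = 1 + 1.56 × 3.3/0.34 = 16.14.
Sorption retards both mechanisms: v_R = v/R = 0.003147 m/day, D_R = D/R = 0.006196 m²/day.
Peak time from v_R²t² + 2D_R t − x² = 0: t = (√(D_R² + v_R²x²) − D_R)/v_R².
√(D_R² + v_R²x²) = √(0.006196² + 0.003147² × 152²) = 0.4784; v_R² = 9.904e-06.
t = (0.4784 − 0.006196)/9.904e-06 = 47700 days.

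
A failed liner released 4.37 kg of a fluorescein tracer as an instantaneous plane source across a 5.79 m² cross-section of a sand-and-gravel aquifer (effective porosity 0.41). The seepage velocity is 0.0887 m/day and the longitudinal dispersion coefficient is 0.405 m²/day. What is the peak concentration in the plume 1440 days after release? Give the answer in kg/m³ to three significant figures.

The peak of an instantaneous 1D plume sits at x = vt; there the Gaussian factor is 1 and C_max = M/(n_e·A·√(4πDt)), where n_e·A is the pore area the mass is dissolved in.
√(4πDt) = √(4π × 0.405 × 1440) = 85.61 m, so C_max = 4.37/(0.41 × 5.79 × 85.61) = 0.0215 kg/m³.

0.0215 kg/m³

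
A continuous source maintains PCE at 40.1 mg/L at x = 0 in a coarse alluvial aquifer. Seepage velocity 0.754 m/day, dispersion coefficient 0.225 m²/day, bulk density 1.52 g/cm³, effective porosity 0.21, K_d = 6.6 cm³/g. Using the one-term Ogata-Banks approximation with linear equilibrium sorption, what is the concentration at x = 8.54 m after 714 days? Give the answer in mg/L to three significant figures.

33.5 mg/L

Retardation factor R = 1 + ρ_b·K_d/n = 1 + 1.52 × 6.6/0.21 = 48.77.
Sorption retards both mechanisms: v_R = v/R = 0.01546 m/day, D_R = D/R = 0.004613 m²/day.
v_R·t = 0.01546 × 714 = 11.03844 m; 2√(D_R t) = 3.630 m; argument = (8.54 − 11.03844)/3.630 = -0.6883.
C = C₀ × ½·erfc(-0.6883) = 40.1 × 0.8348 = 33.5 mg/L.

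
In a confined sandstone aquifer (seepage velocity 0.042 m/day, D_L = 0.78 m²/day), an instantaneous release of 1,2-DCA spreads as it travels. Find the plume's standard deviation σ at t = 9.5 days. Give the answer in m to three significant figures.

Dispersive spreading gives a Gaussian with σ² = 2Dt; advection only shifts the center.
σ = √(2 × 0.78 × 9.5) = 3.85 m.

3.85 m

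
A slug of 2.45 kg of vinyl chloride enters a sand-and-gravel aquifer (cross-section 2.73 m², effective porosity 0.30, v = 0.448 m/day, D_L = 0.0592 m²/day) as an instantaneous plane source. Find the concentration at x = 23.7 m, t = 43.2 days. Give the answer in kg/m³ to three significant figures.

For an instantaneous plane source, C(x,t) = M/(n_e·A·√(4πDt)) · exp(−(x−vt)²/(4Dt)), with n_e·A the pore (flow) area.
Plume center vt = 0.448 × 43.2 = 19.3536 m, so the well at 23.7 m is 4.3464 m downgradient of the peak.
√(4πDt) = 5.669 m, giving peak height M/(n_e·A·√(4πDt)) = 2.45/(0.30 × 2.73 × 5.669) = 0.5277 kg/m³.
(x−vt)²/(4Dt) = (4.3464)²/(4 × 0.0592 × 43.2) = 1.847; exp(−1.847) = 0.1577.
C = 0.5277 × 0.1577 = 0.0832 kg/m³.

0.0832 kg/m³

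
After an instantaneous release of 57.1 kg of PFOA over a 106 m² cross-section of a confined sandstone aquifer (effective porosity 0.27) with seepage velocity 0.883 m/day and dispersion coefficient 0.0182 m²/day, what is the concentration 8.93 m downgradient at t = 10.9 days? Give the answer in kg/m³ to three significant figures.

For an instantaneous plane source, C(x,t) = M/(n_e·A·√(4πDt)) · exp(−(x−vt)²/(4Dt)), with n_e·A the pore (flow) area.
Plume center vt = 0.883 × 10.9 = 9.6247 m, so the well at 8.93 m is 0.6947 m upgradient of the peak.
√(4πDt) = 1.579 m, giving peak height M/(n_e·A·√(4πDt)) = 57.1/(0.27 × 106 × 1.579) = 1.264 kg/m³.
(x−vt)²/(4Dt) = (-0.6947)²/(4 × 0.0182 × 10.9) = 0.6082; exp(−0.6082) = 0.5443.
C = 1.264 × 0.5443 = 0.688 kg/m³.

0.688 kg/m³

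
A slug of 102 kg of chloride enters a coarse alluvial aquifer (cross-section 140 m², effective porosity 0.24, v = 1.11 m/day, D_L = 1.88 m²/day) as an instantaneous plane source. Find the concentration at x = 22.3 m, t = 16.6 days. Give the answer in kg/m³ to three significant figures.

For an instantaneous plane source, C(x,t) = M/(n_e·A·√(4πDt)) · exp(−(x−vt)²/(4Dt)), with n_e·A the pore (flow) area.
Plume center vt = 1.11 × 16.6 = 18.426 m, so the well at 22.3 m is 3.874 m downgradient of the peak.
√(4πDt) = 19.80 m, giving peak height M/(n_e·A·√(4πDt)) = 102/(0.24 × 140 × 19.80) = 0.1533 kg/m³.
(x−vt)²/(4Dt) = (3.874)²/(4 × 1.88 × 16.6) = 0.1202; exp(−0.1202) = 0.8867.
C = 0.1533 × 0.8867 = 0.136 kg/m³.

0.136 kg/m³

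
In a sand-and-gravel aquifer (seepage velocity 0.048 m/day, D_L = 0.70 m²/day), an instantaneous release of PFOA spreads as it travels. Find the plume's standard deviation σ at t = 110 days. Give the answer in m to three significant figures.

12.4 m

Dispersive spreading gives a Gaussian with σ² = 2Dt; advection only shifts the center.
σ = √(2 × 0.70 × 110) = 12.4 m.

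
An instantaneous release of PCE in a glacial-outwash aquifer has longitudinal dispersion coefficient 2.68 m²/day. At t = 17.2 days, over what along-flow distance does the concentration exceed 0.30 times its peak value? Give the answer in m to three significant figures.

The plume is Gaussian with σ = √(2Dt) = √(2 × 2.68 × 17.2) = 9.602 m.
C/C_peak = exp(−Δx²/(2σ²)) = 0.30 ⇒ Δx = σ·√(−2 ln 0.30) = 9.602 × 1.552 = 14.90 m.
Width = 2Δx = 29.8 m.

29.8 m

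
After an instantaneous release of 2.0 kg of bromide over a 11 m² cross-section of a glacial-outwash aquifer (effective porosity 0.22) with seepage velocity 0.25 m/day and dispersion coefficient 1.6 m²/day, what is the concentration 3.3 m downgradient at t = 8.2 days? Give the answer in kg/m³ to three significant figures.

For an instantaneous plane source, C(x,t) = M/(n_e·A·√(4πDt)) · exp(−(x−vt)²/(4Dt)), with n_e·A the pore (flow) area.
Plume center vt = 0.25 × 8.2 = 2.05 m, so the well at 3.3 m is 1.25 m downgradient of the peak.
√(4πDt) = 12.84 m, giving peak height M/(n_e·A·√(4πDt)) = 2.0/(0.22 × 11 × 12.84) = 0.06436 kg/m³.
(x−vt)²/(4Dt) = (1.25)²/(4 × 1.6 × 8.2) = 0.02977; exp(−0.02977) = 0.9707.
C = 0.06436 × 0.9707 = 0.0625 kg/m³.

0.0625 kg/m³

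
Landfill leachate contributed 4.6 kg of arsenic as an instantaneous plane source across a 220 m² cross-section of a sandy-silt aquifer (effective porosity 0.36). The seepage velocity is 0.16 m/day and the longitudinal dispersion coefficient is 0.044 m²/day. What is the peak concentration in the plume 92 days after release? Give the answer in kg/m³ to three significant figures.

0.00814 kg/m³

The peak of an instantaneous 1D plume sits at x = vt; there the Gaussian factor is 1 and C_max = M/(n_e·A·√(4πDt)), where n_e·A is the pore area the mass is dissolved in.
√(4πDt) = √(4π × 0.044 × 92) = 7.132 m, so C_max = 4.6/(0.36 × 220 × 7.132) = 0.00814 kg/m³.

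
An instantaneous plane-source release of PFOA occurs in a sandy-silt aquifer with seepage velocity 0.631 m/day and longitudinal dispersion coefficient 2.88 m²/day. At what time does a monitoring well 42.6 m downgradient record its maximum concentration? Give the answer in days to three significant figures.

For the 1D instantaneous-source solution, setting ∂C/∂t = 0 at fixed x gives v²t² + 2Dt − x² = 0, so t = (√(D² + v²x²) − D)/v².
√(D² + v²x²) = √(2.88² + 0.631² × 42.6²) = 27.03; v² = 0.398161.
t = (27.03 − 2.88)/0.398161 = 60.7 days (vs. the pure-advection estimate x/v = 67.5 d).

60.7 days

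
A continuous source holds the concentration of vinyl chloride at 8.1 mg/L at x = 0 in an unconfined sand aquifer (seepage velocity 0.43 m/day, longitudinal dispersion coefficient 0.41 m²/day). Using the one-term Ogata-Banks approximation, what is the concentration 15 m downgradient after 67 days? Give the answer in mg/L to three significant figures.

For a continuous step input, C/C₀ ≈ ½·erfc((x−vt)/(2√(Dt))).
vt = 0.43 × 67 = 28.81 m and 2√(Dt) = 2√(0.41 × 67) = 10.48 m.
Argument (x−vt)/(2√(Dt)) = (15 − 28.81)/10.48 = -1.318; ½·erfc(-1.318) = 0.9688.
C = 8.1 × 0.9688 = 7.85 mg/L.

7.85 mg/L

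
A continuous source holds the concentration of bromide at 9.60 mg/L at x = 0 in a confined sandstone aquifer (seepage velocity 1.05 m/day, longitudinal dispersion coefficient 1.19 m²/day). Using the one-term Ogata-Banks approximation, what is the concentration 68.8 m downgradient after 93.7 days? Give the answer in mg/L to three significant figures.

For a continuous step input, C/C₀ ≈ ½·erfc((x−vt)/(2√(Dt))).
vt = 1.05 × 93.7 = 98.385 m and 2√(Dt) = 2√(1.19 × 93.7) = 21.12 m.
Argument (x−vt)/(2√(Dt)) = (68.8 − 98.385)/21.12 = -1.401; ½·erfc(-1.401) = 0.9762.
C = 9.60 × 0.9762 = 9.37 mg/L.

9.37 mg/L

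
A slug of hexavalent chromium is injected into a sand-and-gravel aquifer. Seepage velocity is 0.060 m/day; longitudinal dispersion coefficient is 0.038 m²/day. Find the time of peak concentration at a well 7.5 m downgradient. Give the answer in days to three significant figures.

For the 1D instantaneous-source solution, setting ∂C/∂t = 0 at fixed x gives v²t² + 2Dt − x² = 0, so t = (√(D² + v²x²) − D)/v².
√(D² + v²x²) = √(0.038² + 0.060² × 7.5²) = 0.4516; v² = 0.0036.
t = (0.4516 − 0.038)/0.0036 = 115 days (vs. the pure-advection estimate x/v = 125 d).

115 days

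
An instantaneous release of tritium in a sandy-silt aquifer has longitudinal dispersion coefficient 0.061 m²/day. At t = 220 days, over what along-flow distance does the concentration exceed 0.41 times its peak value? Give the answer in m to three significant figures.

13.8 m

The plume is Gaussian with σ = √(2Dt) = √(2 × 0.061 × 220) = 5.181 m.
C/C_peak = exp(−Δx²/(2σ²)) = 0.41 ⇒ Δx = σ·√(−2 ln 0.41) = 5.181 × 1.335 = 6.917 m.
Width = 2Δx = 13.8 m.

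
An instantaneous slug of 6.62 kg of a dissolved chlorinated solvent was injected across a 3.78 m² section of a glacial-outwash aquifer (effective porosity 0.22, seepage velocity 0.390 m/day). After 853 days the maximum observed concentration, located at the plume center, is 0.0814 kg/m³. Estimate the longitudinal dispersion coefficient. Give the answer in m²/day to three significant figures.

At the plume center C_max = M/(n_e·A·√(4πDt)), so D = M²/(4πt·(n_e·A·C_max)²).
n_e·A·C_max = 0.22 × 3.78 × 0.0814 = 0.06769 kg/m.
D = 6.62²/(4π × 853 × 0.06769²) = 0.892 m²/day.

0.892 m²/day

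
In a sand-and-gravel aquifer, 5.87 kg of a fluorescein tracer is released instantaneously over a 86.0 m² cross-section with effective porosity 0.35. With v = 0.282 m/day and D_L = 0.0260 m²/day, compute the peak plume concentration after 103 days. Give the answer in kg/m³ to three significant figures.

The peak of an instantaneous 1D plume sits at x = vt; there the Gaussian factor is 1 and C_max = M/(n_e·A·√(4πDt)), where n_e·A is the pore area the mass is dissolved in.
√(4πDt) = √(4π × 0.0260 × 103) = 5.801 m, so C_max = 5.87/(0.35 × 86.0 × 5.801) = 0.0336 kg/m³.

0.0336 kg/m³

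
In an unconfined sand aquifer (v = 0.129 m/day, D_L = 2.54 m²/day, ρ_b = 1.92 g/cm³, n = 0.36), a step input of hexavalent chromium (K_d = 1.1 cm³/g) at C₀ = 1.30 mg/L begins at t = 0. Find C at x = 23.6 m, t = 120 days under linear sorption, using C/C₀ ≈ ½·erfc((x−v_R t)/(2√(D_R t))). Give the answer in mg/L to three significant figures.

0.0153 mg/L

Retardation factor R = 1 + ρ_b·K_d/n = 1 + 1.92 × 1.1/0.36 = 6.867.
Sorption retards both mechanisms: v_R = v/R = 0.01879 m/day, D_R = D/R = 0.3699 m²/day.
v_R·t = 0.01879 × 120 = 2.2548 m; 2√(D_R t) = 13.32 m; argument = (23.6 − 2.2548)/13.32 = 1.602.
C = C₀ × ½·erfc(1.602) = 1.30 × 0.01174 = 0.0153 mg/L.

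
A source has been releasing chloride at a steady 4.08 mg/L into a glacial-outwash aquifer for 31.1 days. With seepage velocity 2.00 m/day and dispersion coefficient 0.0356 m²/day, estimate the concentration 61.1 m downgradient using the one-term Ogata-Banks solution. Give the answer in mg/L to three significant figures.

3.14 mg/L

For a continuous step input, C/C₀ ≈ ½·erfc((x−vt)/(2√(Dt))).
vt = 2.00 × 31.1 = 62.2 m and 2√(Dt) = 2√(0.0356 × 31.1) = 2.104 m.
Argument (x−vt)/(2√(Dt)) = (61.1 − 62.2)/2.104 = -0.5228; ½·erfc(-0.5228) = 0.7702.
C = 4.08 × 0.7702 = 3.14 mg/L.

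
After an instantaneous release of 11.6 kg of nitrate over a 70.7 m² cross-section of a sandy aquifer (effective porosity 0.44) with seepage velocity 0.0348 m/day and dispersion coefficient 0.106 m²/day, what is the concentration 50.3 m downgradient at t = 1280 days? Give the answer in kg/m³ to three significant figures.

0.00850 kg/m³

For an instantaneous plane source, C(x,t) = M/(n_e·A·√(4πDt)) · exp(−(x−vt)²/(4Dt)), with n_e·A the pore (flow) area.
Plume center vt = 0.0348 × 1280 = 44.544 m, so the well at 50.3 m is 5.756 m downgradient of the peak.
√(4πDt) = 41.29 m, giving peak height M/(n_e·A·√(4πDt)) = 11.6/(0.44 × 70.7 × 41.29) = 0.009031 kg/m³.
(x−vt)²/(4Dt) = (5.756)²/(4 × 0.106 × 1280) = 0.06105; exp(−0.06105) = 0.9408.
C = 0.009031 × 0.9408 = 0.00850 kg/m³.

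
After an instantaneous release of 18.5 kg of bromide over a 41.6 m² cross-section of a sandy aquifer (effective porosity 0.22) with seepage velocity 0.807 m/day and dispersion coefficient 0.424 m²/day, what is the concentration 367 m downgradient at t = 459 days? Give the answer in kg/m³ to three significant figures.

For an instantaneous plane source, C(x,t) = M/(n_e·A·√(4πDt)) · exp(−(x−vt)²/(4Dt)), with n_e·A the pore (flow) area.
Plume center vt = 0.807 × 459 = 370.413 m, so the well at 367 m is 3.413 m upgradient of the peak.
√(4πDt) = 49.45 m, giving peak height M/(n_e·A·√(4πDt)) = 18.5/(0.22 × 41.6 × 49.45) = 0.04088 kg/m³.
(x−vt)²/(4Dt) = (-3.413)²/(4 × 0.424 × 459) = 0.01496; exp(−0.01496) = 0.9852.
C = 0.04088 × 0.9852 = 0.0403 kg/m³.

0.0403 kg/m³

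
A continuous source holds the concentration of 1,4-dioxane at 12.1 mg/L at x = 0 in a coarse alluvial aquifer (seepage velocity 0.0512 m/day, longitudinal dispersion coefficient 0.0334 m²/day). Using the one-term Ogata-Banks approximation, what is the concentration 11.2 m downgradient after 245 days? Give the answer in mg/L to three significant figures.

7.62 mg/L

For a continuous step input, C/C₀ ≈ ½·erfc((x−vt)/(2√(Dt))).
vt = 0.0512 × 245 = 12.544 m and 2√(Dt) = 2√(0.0334 × 245) = 5.721 m.
Argument (x−vt)/(2√(Dt)) = (11.2 − 12.544)/5.721 = -0.2349; ½·erfc(-0.2349) = 0.6301.
C = 12.1 × 0.6301 = 7.62 mg/L.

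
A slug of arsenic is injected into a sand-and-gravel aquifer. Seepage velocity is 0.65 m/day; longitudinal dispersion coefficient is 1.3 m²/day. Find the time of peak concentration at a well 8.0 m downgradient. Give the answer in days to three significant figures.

For the 1D instantaneous-source solution, setting ∂C/∂t = 0 at fixed x gives v²t² + 2Dt − x² = 0, so t = (√(D² + v²x²) − D)/v².
√(D² + v²x²) = √(1.3² + 0.65² × 8.0²) = 5.360; v² = 0.4225.
t = (5.360 − 1.3)/0.4225 = 9.61 days (vs. the pure-advection estimate x/v = 12.3 d).

9.61 days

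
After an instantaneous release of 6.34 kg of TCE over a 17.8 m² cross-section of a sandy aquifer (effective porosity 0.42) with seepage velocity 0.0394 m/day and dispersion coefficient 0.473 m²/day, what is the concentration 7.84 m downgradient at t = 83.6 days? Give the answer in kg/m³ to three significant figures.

0.0334 kg/m³

For an instantaneous plane source, C(x,t) = M/(n_e·A·√(4πDt)) · exp(−(x−vt)²/(4Dt)), with n_e·A the pore (flow) area.
Plume center vt = 0.0394 × 83.6 = 3.29384 m, so the well at 7.84 m is 4.54616 m downgradient of the peak.
√(4πDt) = 22.29 m, giving peak height M/(n_e·A·√(4πDt)) = 6.34/(0.42 × 17.8 × 22.29) = 0.03805 kg/m³.
(x−vt)²/(4Dt) = (4.54616)²/(4 × 0.473 × 83.6) = 0.1307; exp(−0.1307) = 0.8775.
C = 0.03805 × 0.8775 = 0.0334 kg/m³.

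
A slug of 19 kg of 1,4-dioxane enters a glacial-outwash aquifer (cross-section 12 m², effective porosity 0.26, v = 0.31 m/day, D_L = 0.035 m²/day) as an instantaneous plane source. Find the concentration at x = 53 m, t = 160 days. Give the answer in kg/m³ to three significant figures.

For an instantaneous plane source, C(x,t) = M/(n_e·A·√(4πDt)) · exp(−(x−vt)²/(4Dt)), with n_e·A the pore (flow) area.
Plume center vt = 0.31 × 160 = 49.6 m, so the well at 53 m is 3.4 m downgradient of the peak.
√(4πDt) = 8.389 m, giving peak height M/(n_e·A·√(4πDt)) = 19/(0.26 × 12 × 8.389) = 0.7259 kg/m³.
(x−vt)²/(4Dt) = (3.4)²/(4 × 0.035 × 160) = 0.5161; exp(−0.5161) = 0.5968.
C = 0.7259 × 0.5968 = 0.433 kg/m³.

0.433 kg/m³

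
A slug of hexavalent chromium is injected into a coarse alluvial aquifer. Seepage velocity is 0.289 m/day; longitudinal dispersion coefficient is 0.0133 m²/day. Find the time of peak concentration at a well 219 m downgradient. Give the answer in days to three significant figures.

758 days

For the 1D instantaneous-source solution, setting ∂C/∂t = 0 at fixed x gives v²t² + 2Dt − x² = 0, so t = (√(D² + v²x²) − D)/v².
√(D² + v²x²) = √(0.0133² + 0.289² × 219²) = 63.29; v² = 0.083521.
t = (63.29 − 0.0133)/0.083521 = 758 days (vs. the pure-advection estimate x/v = 758 d).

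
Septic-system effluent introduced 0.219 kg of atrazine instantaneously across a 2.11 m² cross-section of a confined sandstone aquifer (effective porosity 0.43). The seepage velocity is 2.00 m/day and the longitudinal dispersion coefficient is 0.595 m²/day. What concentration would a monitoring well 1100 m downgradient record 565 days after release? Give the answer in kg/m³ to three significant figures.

0.00190 kg/m³

For an instantaneous plane source, C(x,t) = M/(n_e·A·√(4πDt)) · exp(−(x−vt)²/(4Dt)), with n_e·A the pore (flow) area.
Plume center vt = 2.00 × 565 = 1130 m, so the well at 1100 m is 30 m upgradient of the peak.
√(4πDt) = 65.00 m, giving peak height M/(n_e·A·√(4πDt)) = 0.219/(0.43 × 2.11 × 65.00) = 0.003713 kg/m³.
(x−vt)²/(4Dt) = (-30)²/(4 × 0.595 × 565) = 0.6693; exp(−0.6693) = 0.5121.
C = 0.003713 × 0.5121 = 0.00190 kg/m³.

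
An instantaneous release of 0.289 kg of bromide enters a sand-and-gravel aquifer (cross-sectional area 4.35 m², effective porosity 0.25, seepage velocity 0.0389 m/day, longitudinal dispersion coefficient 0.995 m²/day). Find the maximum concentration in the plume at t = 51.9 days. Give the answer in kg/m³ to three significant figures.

0.0104 kg/m³

The peak of an instantaneous 1D plume sits at x = vt; there the Gaussian factor is 1 and C_max = M/(n_e·A·√(4πDt)), where n_e·A is the pore area the mass is dissolved in.
√(4πDt) = √(4π × 0.995 × 51.9) = 25.47 m, so C_max = 0.289/(0.25 × 4.35 × 25.47) = 0.0104 kg/m³.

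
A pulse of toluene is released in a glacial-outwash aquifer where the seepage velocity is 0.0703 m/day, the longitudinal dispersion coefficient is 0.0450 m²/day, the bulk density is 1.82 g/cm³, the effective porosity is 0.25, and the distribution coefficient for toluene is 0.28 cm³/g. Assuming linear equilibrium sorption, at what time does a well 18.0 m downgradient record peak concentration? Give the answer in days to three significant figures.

751 days

Retardation factor R = 1 + ρ_b·K_d/n = 1 + 1.82 × 0.28/0.25 = 3.038.
Sorption retards both mechanisms: v_R = v/R = 0.02314 m/day, D_R = D/R = 0.01481 m²/day.
Peak time from v_R²t² + 2D_R t − x² = 0: t = (√(D_R² + v_R²x²) − D_R)/v_R².
√(D_R² + v_R²x²) = √(0.01481² + 0.02314² × 18.0²) = 0.4168; v_R² = 0.0005355.
t = (0.4168 − 0.01481)/0.0005355 = 751 days.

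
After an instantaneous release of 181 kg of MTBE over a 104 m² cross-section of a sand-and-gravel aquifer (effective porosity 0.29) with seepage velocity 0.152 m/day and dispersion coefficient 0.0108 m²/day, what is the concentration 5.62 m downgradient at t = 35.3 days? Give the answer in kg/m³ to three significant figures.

2.63 kg/m³

For an instantaneous plane source, C(x,t) = M/(n_e·A·√(4πDt)) · exp(−(x−vt)²/(4Dt)), with n_e·A the pore (flow) area.
Plume center vt = 0.152 × 35.3 = 5.3656 m, so the well at 5.62 m is 0.2544 m downgradient of the peak.
√(4πDt) = 2.189 m, giving peak height M/(n_e·A·√(4πDt)) = 181/(0.29 × 104 × 2.189) = 2.742 kg/m³.
(x−vt)²/(4Dt) = (0.2544)²/(4 × 0.0108 × 35.3) = 0.04244; exp(−0.04244) = 0.9584.
C = 2.742 × 0.9584 = 2.63 kg/m³.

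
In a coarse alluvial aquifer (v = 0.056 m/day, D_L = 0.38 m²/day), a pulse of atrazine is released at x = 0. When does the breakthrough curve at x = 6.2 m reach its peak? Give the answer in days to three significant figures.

43.0 days

For the 1D instantaneous-source solution, setting ∂C/∂t = 0 at fixed x gives v²t² + 2Dt − x² = 0, so t = (√(D² + v²x²) − D)/v².
√(D² + v²x²) = √(0.38² + 0.056² × 6.2²) = 0.5147; v² = 0.003136.
t = (0.5147 − 0.38)/0.003136 = 43.0 days (vs. the pure-advection estimate x/v = 111 d).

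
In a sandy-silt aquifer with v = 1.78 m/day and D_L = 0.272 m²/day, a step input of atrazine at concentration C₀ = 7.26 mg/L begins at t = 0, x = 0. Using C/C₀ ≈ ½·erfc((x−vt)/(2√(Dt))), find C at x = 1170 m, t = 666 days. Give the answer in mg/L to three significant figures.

For a continuous step input, C/C₀ ≈ ½·erfc((x−vt)/(2√(Dt))).
vt = 1.78 × 666 = 1185.48 m and 2√(Dt) = 2√(0.272 × 666) = 26.92 m.
Argument (x−vt)/(2√(Dt)) = (1170 − 1185.48)/26.92 = -0.5750; ½·erfc(-0.5750) = 0.7919.
C = 7.26 × 0.7919 = 5.75 mg/L.

5.75 mg/L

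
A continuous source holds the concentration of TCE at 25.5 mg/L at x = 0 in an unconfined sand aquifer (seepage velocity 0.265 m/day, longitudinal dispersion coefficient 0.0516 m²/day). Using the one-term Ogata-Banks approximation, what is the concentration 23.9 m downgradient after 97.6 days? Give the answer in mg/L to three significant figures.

For a continuous step input, C/C₀ ≈ ½·erfc((x−vt)/(2√(Dt))).
vt = 0.265 × 97.6 = 25.864 m and 2√(Dt) = 2√(0.0516 × 97.6) = 4.488 m.
Argument (x−vt)/(2√(Dt)) = (23.9 − 25.864)/4.488 = -0.4376; ½·erfc(-0.4376) = 0.7320.
C = 25.5 × 0.7320 = 18.7 mg/L.

18.7 mg/L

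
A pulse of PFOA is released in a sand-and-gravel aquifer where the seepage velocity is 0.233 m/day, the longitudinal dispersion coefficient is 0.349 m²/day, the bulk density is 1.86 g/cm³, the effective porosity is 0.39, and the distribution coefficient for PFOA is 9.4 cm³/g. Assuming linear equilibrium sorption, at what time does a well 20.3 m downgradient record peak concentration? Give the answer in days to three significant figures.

3710 days

Retardation factor R = 1 + ρ_b·K_d/n = 1 + 1.86 × 9.4/0.39 = 45.83.
Sorption retards both mechanisms: v_R = v/R = 0.005084 m/day, D_R = D/R = 0.007615 m²/day.
Peak time from v_R²t² + 2D_R t − x² = 0: t = (√(D_R² + v_R²x²) − D_R)/v_R².
√(D_R² + v_R²x²) = √(0.007615² + 0.005084² × 20.3²) = 0.1035; v_R² = 2.585e-05.
t = (0.1035 − 0.007615)/2.585e-05 = 3710 days.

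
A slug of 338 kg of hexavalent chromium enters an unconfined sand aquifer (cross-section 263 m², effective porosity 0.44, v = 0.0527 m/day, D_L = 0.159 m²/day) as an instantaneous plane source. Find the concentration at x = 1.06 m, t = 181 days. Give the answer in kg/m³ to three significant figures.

For an instantaneous plane source, C(x,t) = M/(n_e·A·√(4πDt)) · exp(−(x−vt)²/(4Dt)), with n_e·A the pore (flow) area.
Plume center vt = 0.0527 × 181 = 9.5387 m, so the well at 1.06 m is 8.4787 m upgradient of the peak.
√(4πDt) = 19.02 m, giving peak height M/(n_e·A·√(4πDt)) = 338/(0.44 × 263 × 19.02) = 0.1536 kg/m³.
(x−vt)²/(4Dt) = (-8.4787)²/(4 × 0.159 × 181) = 0.6245; exp(−0.6245) = 0.5355.
C = 0.1536 × 0.5355 = 0.0823 kg/m³.

0.0823 kg/m³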